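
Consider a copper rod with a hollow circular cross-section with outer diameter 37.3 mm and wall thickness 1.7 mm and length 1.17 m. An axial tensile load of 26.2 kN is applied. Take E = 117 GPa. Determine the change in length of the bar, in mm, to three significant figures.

1.38 mm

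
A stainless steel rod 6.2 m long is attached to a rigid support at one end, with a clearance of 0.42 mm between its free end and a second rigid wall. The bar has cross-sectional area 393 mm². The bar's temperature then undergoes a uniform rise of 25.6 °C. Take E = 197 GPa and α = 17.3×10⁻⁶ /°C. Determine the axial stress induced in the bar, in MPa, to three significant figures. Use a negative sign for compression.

-73.9 MPa

Free thermal expansion αLΔT = 17.3e-6 · 6200 · 25.6 = 2.746 mm.
The walls engage after the gap closes; constrained expansion = 2.746 − 0.42 = 2.326 mm.
The walls impose strain ε = −(2.326)/6200 = -3.7514e-04; σ = Eε = 197000 · -3.7514e-04 = -73.9 MPa.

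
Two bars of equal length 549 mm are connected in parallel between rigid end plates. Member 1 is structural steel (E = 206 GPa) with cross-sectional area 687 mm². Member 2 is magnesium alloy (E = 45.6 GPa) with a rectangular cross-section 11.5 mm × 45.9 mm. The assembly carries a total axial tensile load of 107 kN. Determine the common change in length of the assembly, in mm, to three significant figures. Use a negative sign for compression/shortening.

0.355 mm

A_2 = 527.9 mm².
Equal strain + equilibrium ⇒ each member carries load in proportion to AE: A₁E₁ = 141500000 N, A₂E₂ = 24070000 N, ΣAE = 165600000 N.
δ = PL/ΣAE = 107000·549/165600000 = 0.3547 mm.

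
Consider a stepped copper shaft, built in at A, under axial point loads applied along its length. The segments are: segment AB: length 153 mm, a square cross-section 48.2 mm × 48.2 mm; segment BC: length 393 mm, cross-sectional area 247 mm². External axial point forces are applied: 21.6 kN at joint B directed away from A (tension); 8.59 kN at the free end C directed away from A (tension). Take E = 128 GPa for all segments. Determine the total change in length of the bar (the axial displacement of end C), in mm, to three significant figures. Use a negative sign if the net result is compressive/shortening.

Internal axial forces (sectioning from the free end, tension +): N_BC = 8.59 kN, N_AB = 30.19 kN.
A_AB = 2323 mm².
δ_AB = 30190·153/(2323·128000) = 0.01553 mm
δ_BC = 8590·393/(247·128000) = 0.1068 mm
δ = Σδ_i = 0.1223 mm.

0.122 mm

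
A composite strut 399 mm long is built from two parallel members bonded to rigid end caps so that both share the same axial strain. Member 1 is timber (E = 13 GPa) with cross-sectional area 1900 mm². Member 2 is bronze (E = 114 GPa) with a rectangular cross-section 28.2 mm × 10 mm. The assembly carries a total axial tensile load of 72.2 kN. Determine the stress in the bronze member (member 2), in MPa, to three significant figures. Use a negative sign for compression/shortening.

145 MPa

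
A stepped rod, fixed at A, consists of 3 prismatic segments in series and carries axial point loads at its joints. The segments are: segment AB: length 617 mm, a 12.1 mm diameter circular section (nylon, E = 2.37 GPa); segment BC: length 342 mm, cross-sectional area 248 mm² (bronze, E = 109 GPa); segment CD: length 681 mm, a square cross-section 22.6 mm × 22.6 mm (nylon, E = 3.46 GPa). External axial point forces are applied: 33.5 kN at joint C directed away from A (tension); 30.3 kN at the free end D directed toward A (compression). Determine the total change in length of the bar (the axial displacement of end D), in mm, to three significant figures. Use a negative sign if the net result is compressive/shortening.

Internal axial forces (sectioning from the free end, tension +): N_CD = -30.3 kN, N_BC = 3.2 kN, N_AB = 3.2 kN.
A_AB = 115 mm².
A_CD = 510.8 mm².
δ_AB = 3200·617/(115·2370) = 7.245 mm
δ_BC = 3200·342/(248·109000) = 0.04049 mm
δ_CD = -30300·681/(510.8·3460) = -11.68 mm
δ = Σδ_i = -4.391 mm.

-4.39 mm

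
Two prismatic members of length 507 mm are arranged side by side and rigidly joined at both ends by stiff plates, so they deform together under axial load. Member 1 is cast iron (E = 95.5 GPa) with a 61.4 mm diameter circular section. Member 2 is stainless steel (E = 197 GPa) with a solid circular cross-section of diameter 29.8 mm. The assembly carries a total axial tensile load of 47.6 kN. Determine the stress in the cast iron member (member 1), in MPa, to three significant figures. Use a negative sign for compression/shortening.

A_1 = 2961 mm².
A_2 = 697.5 mm².
Equal strain + equilibrium ⇒ each member carries load in proportion to AE: A₁E₁ = 282800000 N, A₂E₂ = 137400000 N, ΣAE = 420200000 N.
σ₁ = P·E₁/ΣAE = 47600·95500/420200000 = 10.82 MPa.

10.8 MPa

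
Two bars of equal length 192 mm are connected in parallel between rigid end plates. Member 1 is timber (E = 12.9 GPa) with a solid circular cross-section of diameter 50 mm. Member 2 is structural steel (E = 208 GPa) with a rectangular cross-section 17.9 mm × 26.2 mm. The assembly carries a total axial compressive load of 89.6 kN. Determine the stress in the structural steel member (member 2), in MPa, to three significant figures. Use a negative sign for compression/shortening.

A_1 = 1963 mm².
A_2 = 469 mm².
Equal strain + equilibrium ⇒ each member carries load in proportion to AE: A₁E₁ = 25330000 N, A₂E₂ = 97550000 N, ΣAE = 122900000 N.
σ₂ = P·E₂/ΣAE = -89600·208000/122900000 = -151.7 MPa.

-152 MPa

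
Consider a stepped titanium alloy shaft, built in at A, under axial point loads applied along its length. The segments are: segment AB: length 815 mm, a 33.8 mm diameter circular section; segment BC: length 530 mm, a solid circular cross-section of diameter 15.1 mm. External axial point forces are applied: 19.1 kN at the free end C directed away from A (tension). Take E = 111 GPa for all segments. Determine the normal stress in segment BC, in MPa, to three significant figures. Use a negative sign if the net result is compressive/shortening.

Internal axial forces (sectioning from the free end, tension +): N_BC = 19.1 kN, N_AB = 19.1 kN.
A_BC = 179.1 mm².
σ_BC = N_BC/A_BC = 19100/179.1 = 106.7 MPa.

107 MPa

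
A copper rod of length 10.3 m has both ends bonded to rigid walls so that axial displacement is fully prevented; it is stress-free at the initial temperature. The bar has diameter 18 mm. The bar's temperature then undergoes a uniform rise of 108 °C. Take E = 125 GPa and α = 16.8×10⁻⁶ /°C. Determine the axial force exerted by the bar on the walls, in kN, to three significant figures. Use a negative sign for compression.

Free thermal expansion αLΔT = 16.8e-6 · 10300 · 108 = 18.69 mm.
The walls impose strain ε = −(18.69)/10300 = -1.8144e-03; σ = Eε = 125000 · -1.8144e-03 = -226.8 MPa.
Wall reaction R = σ·A = -226.8·254.5 = -57710 N = -57.71 kN.

-57.7 kN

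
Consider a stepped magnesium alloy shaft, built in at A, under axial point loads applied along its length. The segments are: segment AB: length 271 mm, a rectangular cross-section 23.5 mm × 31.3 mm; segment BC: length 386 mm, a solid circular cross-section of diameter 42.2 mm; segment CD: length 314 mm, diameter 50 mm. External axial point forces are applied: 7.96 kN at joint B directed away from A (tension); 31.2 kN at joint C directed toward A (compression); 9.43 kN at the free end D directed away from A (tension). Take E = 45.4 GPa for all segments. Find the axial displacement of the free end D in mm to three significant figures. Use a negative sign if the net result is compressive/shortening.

-0.211 mm

Internal axial forces (sectioning from the free end, tension +): N_CD = 9.43 kN, N_BC = -21.77 kN, N_AB = -13.81 kN.
A_AB = 735.6 mm².
A_BC = 1399 mm².
A_CD = 1963 mm².
δ_AB = -13810·271/(735.6·45400) = -0.1121 mm
δ_BC = -21770·386/(1399·45400) = -0.1323 mm
δ_CD = 9430·314/(1963·45400) = 0.03322 mm
δ = Σδ_i = -0.2112 mm.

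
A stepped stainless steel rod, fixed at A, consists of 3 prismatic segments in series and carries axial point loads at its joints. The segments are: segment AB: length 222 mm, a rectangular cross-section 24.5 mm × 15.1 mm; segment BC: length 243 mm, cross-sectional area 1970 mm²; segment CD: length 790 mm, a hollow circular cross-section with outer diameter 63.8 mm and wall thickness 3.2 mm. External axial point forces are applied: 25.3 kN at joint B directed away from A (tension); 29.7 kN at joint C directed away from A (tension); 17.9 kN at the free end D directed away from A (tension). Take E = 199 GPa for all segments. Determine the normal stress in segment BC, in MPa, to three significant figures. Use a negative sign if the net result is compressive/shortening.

Internal axial forces (sectioning from the free end, tension +): N_CD = 17.9 kN, N_BC = 47.6 kN, N_AB = 72.9 kN.
σ_BC = N_BC/A_BC = 47600/1970 = 24.16 MPa.

24.2 MPa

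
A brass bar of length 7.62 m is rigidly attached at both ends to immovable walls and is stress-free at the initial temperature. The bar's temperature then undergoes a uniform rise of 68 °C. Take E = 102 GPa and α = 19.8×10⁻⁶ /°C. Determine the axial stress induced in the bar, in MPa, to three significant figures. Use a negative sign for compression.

Free thermal expansion αLΔT = 19.8e-6 · 7620 · 68 = 10.26 mm.
The walls impose strain ε = −(10.26)/7620 = -1.3464e-03; σ = Eε = 102000 · -1.3464e-03 = -137.3 MPa.

-137 MPa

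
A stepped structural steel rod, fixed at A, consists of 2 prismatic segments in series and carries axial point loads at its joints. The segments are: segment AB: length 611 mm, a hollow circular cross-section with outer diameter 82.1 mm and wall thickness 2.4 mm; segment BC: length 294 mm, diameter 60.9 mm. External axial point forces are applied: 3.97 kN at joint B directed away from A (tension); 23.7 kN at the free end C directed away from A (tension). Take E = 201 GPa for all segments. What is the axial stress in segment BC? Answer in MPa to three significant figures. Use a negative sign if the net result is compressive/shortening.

8.14 MPa

Internal axial forces (sectioning from the free end, tension +): N_BC = 23.7 kN, N_AB = 27.67 kN.
A_BC = 2913 mm².
σ_BC = N_BC/A_BC = 23700/2913 = 8.136 MPa.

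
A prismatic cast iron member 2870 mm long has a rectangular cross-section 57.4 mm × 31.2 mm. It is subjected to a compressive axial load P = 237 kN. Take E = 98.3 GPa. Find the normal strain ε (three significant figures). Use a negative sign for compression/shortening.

A = 1791 mm².
σ = N/A = -132.3 MPa; ε = σ/E = -132.3/98300 = -1.346e-03.

-0.00135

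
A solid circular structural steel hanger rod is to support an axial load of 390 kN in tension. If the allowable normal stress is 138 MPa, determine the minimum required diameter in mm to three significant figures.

60.0 mm

Required area A ≥ P/σ_allow = 390000/138 = 2826 mm².
For a solid circular section, d ≥ √(4A/π) = 59.99 mm.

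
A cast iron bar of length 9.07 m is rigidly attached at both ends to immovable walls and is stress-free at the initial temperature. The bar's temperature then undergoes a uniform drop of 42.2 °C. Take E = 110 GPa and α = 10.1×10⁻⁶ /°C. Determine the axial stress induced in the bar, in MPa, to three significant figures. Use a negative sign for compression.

Free thermal expansion αLΔT = 10.1e-6 · 9070 · -42.2 = -3.866 mm.
The walls impose strain ε = −(-3.866)/9070 = 4.2622e-04; σ = Eε = 110000 · 4.2622e-04 = 46.88 MPa.

46.9 MPa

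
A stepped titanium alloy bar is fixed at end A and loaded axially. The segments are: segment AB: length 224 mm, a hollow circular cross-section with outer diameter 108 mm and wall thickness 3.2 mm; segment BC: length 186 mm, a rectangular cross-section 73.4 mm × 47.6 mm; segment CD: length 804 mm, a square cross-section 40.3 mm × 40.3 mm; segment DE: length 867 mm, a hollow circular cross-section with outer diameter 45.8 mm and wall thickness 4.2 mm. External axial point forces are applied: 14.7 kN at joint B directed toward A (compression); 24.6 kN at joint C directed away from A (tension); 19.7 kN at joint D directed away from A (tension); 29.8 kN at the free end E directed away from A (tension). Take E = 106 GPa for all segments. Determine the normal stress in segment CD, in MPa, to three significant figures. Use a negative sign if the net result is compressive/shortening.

Internal axial forces (sectioning from the free end, tension +): N_DE = 29.8 kN, N_CD = 49.5 kN, N_BC = 74.1 kN, N_AB = 59.4 kN.
A_CD = 1624 mm².
σ_CD = N_CD/A_CD = 49500/1624 = 30.48 MPa.

30.5 MPa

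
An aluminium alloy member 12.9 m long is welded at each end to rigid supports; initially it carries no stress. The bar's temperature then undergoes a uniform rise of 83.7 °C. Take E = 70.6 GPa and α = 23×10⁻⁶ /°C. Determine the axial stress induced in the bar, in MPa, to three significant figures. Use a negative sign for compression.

-136 MPa

Free thermal expansion αLΔT = 23e-6 · 12900 · 83.7 = 24.83 mm.
The walls impose strain ε = −(24.83)/12900 = -1.9251e-03; σ = Eε = 70600 · -1.9251e-03 = -135.9 MPa.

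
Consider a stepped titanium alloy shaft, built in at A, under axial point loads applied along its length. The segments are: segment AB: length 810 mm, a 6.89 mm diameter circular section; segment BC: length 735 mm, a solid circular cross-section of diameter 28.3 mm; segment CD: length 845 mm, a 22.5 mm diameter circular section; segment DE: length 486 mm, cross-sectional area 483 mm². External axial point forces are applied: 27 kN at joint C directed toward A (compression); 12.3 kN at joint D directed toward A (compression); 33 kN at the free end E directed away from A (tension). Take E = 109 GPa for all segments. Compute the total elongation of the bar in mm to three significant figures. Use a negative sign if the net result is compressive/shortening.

Internal axial forces (sectioning from the free end, tension +): N_DE = 33 kN, N_CD = 20.7 kN, N_BC = -6.3 kN, N_AB = -6.3 kN.
A_AB = 37.28 mm².
A_BC = 629 mm².
A_CD = 397.6 mm².
δ_AB = -6300·810/(37.28·109000) = -1.256 mm
δ_BC = -6300·735/(629·109000) = -0.06754 mm
δ_CD = 20700·845/(397.6·109000) = 0.4036 mm
δ_DE = 33000·486/(483·109000) = 0.3046 mm
δ = Σδ_i = -0.615 mm.

-0.615 mm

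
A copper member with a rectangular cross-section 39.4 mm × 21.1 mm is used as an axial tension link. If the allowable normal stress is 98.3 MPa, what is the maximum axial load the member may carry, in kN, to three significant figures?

81.7 kN

A = 831.3 mm².
P_max = σ_allow · A = 98.3 · 831.3 = 81720 N = 81.72 kN.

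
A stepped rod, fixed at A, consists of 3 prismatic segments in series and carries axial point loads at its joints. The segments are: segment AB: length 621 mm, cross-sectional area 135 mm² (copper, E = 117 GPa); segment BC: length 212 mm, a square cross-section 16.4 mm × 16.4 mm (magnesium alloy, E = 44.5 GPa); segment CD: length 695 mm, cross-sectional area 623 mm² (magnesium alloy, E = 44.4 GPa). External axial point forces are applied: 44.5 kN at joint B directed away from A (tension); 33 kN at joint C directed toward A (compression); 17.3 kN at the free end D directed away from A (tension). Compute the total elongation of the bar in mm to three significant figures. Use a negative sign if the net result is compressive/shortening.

Internal axial forces (sectioning from the free end, tension +): N_CD = 17.3 kN, N_BC = -15.7 kN, N_AB = 28.8 kN.
A_BC = 269 mm².
δ_AB = 28800·621/(135·117000) = 1.132 mm
δ_BC = -15700·212/(269·44500) = -0.2781 mm
δ_CD = 17300·695/(623·44400) = 0.4347 mm
δ = Σδ_i = 1.289 mm.

1.29 mm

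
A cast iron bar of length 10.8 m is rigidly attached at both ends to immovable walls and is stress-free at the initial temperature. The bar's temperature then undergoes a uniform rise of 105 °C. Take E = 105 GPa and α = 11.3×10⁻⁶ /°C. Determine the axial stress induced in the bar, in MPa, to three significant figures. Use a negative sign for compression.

Free thermal expansion αLΔT = 11.3e-6 · 10800 · 105 = 12.81 mm.
The walls impose strain ε = −(12.81)/10800 = -1.1865e-03; σ = Eε = 105000 · -1.1865e-03 = -124.6 MPa.

-125 MPa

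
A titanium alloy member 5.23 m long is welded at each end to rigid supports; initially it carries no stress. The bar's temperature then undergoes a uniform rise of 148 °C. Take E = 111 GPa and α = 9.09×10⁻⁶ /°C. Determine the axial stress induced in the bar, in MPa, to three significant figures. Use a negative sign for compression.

Free thermal expansion αLΔT = 9.09e-6 · 5230 · 148 = 7.036 mm.
The walls impose strain ε = −(7.036)/5230 = -1.3453e-03; σ = Eε = 111000 · -1.3453e-03 = -149.3 MPa.

-149 MPa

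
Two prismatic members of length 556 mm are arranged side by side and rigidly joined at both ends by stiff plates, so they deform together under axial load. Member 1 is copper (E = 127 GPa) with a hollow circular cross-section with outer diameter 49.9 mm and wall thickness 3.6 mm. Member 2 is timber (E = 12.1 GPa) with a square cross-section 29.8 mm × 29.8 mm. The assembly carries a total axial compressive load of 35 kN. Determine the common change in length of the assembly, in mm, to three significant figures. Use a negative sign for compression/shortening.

-0.252 mm

A_1 = 523.6 mm².
A_2 = 888 mm².
Equal strain + equilibrium ⇒ each member carries load in proportion to AE: A₁E₁ = 66500000 N, A₂E₂ = 10750000 N, ΣAE = 77250000 N.
δ = PL/ΣAE = -35000·556/77250000 = -0.2519 mm.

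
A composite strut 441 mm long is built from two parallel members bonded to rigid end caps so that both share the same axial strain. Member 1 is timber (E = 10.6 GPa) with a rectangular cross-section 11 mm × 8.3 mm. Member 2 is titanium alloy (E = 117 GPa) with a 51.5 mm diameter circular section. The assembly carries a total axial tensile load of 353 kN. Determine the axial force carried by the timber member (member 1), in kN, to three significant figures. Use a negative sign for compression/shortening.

A_1 = 91.3 mm².
A_2 = 2083 mm².
Equal strain + equilibrium ⇒ each member carries load in proportion to AE: A₁E₁ = 967800 N, A₂E₂ = 243700000 N, ΣAE = 244700000 N.
F₁ = P·A₁E₁/ΣAE = 353000·967800/244700000 = 1396 N.

1.40 kN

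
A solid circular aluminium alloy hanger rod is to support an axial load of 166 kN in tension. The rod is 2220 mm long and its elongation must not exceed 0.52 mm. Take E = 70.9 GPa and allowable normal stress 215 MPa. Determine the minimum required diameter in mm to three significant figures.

113 mm

Required area A ≥ P/σ_allow = 166000/215 = 772.1 mm².
For a solid circular section, d ≥ √(4A/π) = 31.35 mm.
Elongation limit: A ≥ PL/(Eδ_allow) = 166000·2220/(70900·0.52) = 9996 mm² ⇒ d ≥ 112.8 mm.
The elongation limit governs.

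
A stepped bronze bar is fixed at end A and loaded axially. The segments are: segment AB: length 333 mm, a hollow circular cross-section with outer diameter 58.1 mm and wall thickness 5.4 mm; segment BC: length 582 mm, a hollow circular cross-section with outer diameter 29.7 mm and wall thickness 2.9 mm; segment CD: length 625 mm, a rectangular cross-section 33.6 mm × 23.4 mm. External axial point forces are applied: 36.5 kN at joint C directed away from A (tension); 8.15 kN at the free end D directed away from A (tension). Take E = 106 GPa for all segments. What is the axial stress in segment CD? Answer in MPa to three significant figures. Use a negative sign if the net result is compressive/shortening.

Internal axial forces (sectioning from the free end, tension +): N_CD = 8.15 kN, N_BC = 44.65 kN, N_AB = 44.65 kN.
A_CD = 786.2 mm².
σ_CD = N_CD/A_CD = 8150/786.2 = 10.37 MPa.

10.4 MPa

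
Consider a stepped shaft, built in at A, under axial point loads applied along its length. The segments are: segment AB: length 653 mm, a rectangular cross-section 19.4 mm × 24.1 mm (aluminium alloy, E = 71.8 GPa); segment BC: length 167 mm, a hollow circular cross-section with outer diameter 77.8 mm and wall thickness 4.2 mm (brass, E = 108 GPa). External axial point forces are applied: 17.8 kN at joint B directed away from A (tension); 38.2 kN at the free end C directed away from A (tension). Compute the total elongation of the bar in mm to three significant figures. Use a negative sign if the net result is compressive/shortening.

1.15 mm

Internal axial forces (sectioning from the free end, tension +): N_BC = 38.2 kN, N_AB = 56 kN.
A_AB = 467.5 mm².
A_BC = 971.1 mm².
δ_AB = 56000·653/(467.5·71800) = 1.089 mm
δ_BC = 38200·167/(971.1·108000) = 0.06082 mm
δ = Σδ_i = 1.15 mm.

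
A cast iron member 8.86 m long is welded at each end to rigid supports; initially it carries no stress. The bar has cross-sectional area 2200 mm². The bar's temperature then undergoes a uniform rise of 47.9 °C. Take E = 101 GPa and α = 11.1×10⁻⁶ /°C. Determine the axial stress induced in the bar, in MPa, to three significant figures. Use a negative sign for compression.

-53.7 MPa

Free thermal expansion αLΔT = 11.1e-6 · 8860 · 47.9 = 4.711 mm.
The walls impose strain ε = −(4.711)/8860 = -5.3169e-04; σ = Eε = 101000 · -5.3169e-04 = -53.7 MPa.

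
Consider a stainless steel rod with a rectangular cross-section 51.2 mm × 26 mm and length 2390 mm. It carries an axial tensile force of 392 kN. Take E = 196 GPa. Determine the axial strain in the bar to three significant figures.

0.00150

A = 1331 mm².
σ = N/A = 294.5 MPa; ε = σ/E = 294.5/196000 = 1.502e-03.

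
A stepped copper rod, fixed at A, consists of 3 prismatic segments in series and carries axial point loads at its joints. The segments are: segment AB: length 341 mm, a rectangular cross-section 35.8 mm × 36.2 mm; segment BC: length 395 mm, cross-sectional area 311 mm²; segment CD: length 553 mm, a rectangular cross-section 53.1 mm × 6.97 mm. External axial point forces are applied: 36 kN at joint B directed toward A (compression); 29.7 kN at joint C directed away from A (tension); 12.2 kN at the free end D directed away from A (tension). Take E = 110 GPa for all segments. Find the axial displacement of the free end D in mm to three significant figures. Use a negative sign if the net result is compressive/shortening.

0.664 mm

Internal axial forces (sectioning from the free end, tension +): N_CD = 12.2 kN, N_BC = 41.9 kN, N_AB = 5.9 kN.
A_AB = 1296 mm².
A_CD = 370.1 mm².
δ_AB = 5900·341/(1296·110000) = 0.01411 mm
δ_BC = 41900·395/(311·110000) = 0.4838 mm
δ_CD = 12200·553/(370.1·110000) = 0.1657 mm
δ = Σδ_i = 0.6636 mm.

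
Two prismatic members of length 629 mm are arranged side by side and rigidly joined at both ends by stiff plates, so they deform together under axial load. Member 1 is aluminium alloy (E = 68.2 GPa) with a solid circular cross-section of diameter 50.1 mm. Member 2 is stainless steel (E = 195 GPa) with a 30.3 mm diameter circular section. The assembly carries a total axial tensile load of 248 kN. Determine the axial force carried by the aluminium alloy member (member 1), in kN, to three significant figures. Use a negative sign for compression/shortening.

121 kN

A_1 = 1971 mm².
A_2 = 721.1 mm².
Equal strain + equilibrium ⇒ each member carries load in proportion to AE: A₁E₁ = 134400000 N, A₂E₂ = 140600000 N, ΣAE = 275100000 N.
F₁ = P·A₁E₁/ΣAE = 248000·134400000/275100000 = 121200 N.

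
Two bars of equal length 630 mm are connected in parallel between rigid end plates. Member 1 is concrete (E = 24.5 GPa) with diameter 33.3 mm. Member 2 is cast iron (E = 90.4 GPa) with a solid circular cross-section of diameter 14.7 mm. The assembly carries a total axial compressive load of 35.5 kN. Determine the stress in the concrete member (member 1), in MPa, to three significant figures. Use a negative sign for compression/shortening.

-23.7 MPa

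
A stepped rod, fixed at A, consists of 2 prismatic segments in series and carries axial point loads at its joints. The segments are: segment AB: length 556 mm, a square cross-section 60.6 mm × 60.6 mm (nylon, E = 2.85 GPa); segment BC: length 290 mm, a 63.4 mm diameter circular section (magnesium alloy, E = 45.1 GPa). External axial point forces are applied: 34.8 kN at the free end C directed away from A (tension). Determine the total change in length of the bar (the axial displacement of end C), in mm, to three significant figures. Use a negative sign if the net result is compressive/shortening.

1.92 mm

Internal axial forces (sectioning from the free end, tension +): N_BC = 34.8 kN, N_AB = 34.8 kN.
A_AB = 3672 mm².
A_BC = 3157 mm².
δ_AB = 34800·556/(3672·2850) = 1.849 mm
δ_BC = 34800·290/(3157·45100) = 0.07088 mm
δ = Σδ_i = 1.92 mm.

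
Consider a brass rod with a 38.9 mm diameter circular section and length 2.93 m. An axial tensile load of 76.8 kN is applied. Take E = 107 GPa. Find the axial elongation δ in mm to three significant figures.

1.77 mm

A = 1188 mm².
δ_mech = NL/(AE) = 76800·2930/(1188·107000) = 1.77 mm.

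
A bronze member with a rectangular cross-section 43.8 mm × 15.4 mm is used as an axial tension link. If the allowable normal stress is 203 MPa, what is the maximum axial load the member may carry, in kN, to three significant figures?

A = 674.5 mm².
P_max = σ_allow · A = 203 · 674.5 = 136900 N = 136.9 kN.

137 kN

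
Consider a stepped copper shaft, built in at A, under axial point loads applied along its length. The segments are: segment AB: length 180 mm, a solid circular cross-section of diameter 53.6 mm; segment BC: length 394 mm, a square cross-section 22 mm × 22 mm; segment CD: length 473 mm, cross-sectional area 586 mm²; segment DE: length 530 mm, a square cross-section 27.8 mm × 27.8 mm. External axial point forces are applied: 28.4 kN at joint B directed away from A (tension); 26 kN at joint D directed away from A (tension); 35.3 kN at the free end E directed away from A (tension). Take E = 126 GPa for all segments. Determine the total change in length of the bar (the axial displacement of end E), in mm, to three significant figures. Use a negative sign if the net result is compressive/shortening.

1.04 mm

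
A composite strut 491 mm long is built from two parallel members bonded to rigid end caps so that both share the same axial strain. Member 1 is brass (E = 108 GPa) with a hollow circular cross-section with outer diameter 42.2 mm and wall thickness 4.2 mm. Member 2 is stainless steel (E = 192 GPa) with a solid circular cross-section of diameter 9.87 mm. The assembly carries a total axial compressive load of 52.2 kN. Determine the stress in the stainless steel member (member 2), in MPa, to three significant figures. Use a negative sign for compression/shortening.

-146 MPa

A_1 = 501.4 mm².
A_2 = 76.51 mm².
Equal strain + equilibrium ⇒ each member carries load in proportion to AE: A₁E₁ = 54150000 N, A₂E₂ = 14690000 N, ΣAE = 68840000 N.
σ₂ = P·E₂/ΣAE = -52200·192000/68840000 = -145.6 MPa.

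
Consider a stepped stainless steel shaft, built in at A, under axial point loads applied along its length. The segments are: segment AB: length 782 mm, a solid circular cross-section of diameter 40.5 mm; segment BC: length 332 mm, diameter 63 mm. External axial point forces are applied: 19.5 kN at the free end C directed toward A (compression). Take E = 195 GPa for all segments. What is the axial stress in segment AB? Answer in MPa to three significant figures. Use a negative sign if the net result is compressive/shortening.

Internal axial forces (sectioning from the free end, tension +): N_BC = -19.5 kN, N_AB = -19.5 kN.
A_AB = 1288 mm².
σ_AB = N_AB/A_AB = -19500/1288 = -15.14 MPa.

-15.1 MPa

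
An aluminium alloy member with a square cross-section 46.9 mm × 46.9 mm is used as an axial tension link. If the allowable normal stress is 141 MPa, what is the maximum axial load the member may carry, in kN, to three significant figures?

A = 2200 mm².
P_max = σ_allow · A = 141 · 2200 = 310100 N = 310.1 kN.

310 kN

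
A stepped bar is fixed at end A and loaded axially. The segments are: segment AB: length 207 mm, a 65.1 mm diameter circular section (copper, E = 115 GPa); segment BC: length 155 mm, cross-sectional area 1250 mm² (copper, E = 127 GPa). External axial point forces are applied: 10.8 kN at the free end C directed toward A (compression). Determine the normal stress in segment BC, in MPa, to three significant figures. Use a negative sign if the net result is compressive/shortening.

-8.64 MPa

Internal axial forces (sectioning from the free end, tension +): N_BC = -10.8 kN, N_AB = -10.8 kN.
σ_BC = N_BC/A_BC = -10800/1250 = -8.64 MPa.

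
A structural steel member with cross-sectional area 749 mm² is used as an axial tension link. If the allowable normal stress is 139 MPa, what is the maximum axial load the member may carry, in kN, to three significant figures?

104 kN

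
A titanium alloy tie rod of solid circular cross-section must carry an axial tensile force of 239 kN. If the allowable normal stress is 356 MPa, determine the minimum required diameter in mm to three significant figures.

Required area A ≥ P/σ_allow = 239000/356 = 671.3 mm².
For a solid circular section, d ≥ √(4A/π) = 29.24 mm.

29.2 mm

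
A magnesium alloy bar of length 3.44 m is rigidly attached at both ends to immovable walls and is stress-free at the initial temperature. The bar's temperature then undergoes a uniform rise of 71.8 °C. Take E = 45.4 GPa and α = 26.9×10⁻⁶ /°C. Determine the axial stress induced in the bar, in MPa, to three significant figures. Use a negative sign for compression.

Free thermal expansion αLΔT = 26.9e-6 · 3440 · 71.8 = 6.644 mm.
The walls impose strain ε = −(6.644)/3440 = -1.9314e-03; σ = Eε = 45400 · -1.9314e-03 = -87.69 MPa.

-87.7 MPa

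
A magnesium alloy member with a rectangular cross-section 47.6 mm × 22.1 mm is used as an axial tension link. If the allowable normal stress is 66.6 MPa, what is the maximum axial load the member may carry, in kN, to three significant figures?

A = 1052 mm².
P_max = σ_allow · A = 66.6 · 1052 = 70060 N = 70.06 kN.

70.1 kN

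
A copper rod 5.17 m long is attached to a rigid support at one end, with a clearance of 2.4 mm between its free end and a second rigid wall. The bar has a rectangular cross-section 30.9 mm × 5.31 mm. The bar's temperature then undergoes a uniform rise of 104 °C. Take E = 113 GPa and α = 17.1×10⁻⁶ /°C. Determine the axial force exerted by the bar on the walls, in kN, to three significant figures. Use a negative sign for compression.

-24.4 kN

Free thermal expansion αLΔT = 17.1e-6 · 5170 · 104 = 9.194 mm.
The walls engage after the gap closes; constrained expansion = 9.194 − 2.4 = 6.794 mm.
The walls impose strain ε = −(6.794)/5170 = -1.3142e-03; σ = Eε = 113000 · -1.3142e-03 = -148.5 MPa.
Wall reaction R = σ·A = -148.5·164.1 = -24370 N = -24.37 kN.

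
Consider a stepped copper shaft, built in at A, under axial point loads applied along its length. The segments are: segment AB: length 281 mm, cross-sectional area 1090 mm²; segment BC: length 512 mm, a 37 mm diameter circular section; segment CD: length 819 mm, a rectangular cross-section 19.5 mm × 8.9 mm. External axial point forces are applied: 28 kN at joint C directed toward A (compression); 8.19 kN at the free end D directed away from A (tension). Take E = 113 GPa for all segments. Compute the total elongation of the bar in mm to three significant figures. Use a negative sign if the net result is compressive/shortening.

Internal axial forces (sectioning from the free end, tension +): N_CD = 8.19 kN, N_BC = -19.81 kN, N_AB = -19.81 kN.
A_BC = 1075 mm².
A_CD = 173.6 mm².
δ_AB = -19810·281/(1090·113000) = -0.04519 mm
δ_BC = -19810·512/(1075·113000) = -0.08348 mm
δ_CD = 8190·819/(173.6·113000) = 0.342 mm
δ = Σδ_i = 0.2134 mm.

0.213 mm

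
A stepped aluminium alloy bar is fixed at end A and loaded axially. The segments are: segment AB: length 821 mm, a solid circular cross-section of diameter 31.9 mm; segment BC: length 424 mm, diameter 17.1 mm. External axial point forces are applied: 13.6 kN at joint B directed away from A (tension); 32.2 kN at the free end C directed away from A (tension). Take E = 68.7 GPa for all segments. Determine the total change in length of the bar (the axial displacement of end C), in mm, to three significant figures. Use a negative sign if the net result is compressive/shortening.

1.55 mm

Internal axial forces (sectioning from the free end, tension +): N_BC = 32.2 kN, N_AB = 45.8 kN.
A_AB = 799.2 mm².
A_BC = 229.7 mm².
δ_AB = 45800·821/(799.2·68700) = 0.6848 mm
δ_BC = 32200·424/(229.7·68700) = 0.8653 mm
δ = Σδ_i = 1.55 mm.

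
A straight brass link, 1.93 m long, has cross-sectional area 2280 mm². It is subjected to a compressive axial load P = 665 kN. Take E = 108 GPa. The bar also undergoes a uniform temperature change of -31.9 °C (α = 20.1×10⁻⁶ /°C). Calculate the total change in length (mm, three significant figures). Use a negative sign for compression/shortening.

-6.45 mm

δ_mech = NL/(AE) = -665000·1930/(2280·108000) = -5.212 mm.
δ_thermal = αLΔT = 20.1e-6·1930·-31.9 = -1.237 mm.
δ = δ_mech + δ_thermal = -6.45 mm.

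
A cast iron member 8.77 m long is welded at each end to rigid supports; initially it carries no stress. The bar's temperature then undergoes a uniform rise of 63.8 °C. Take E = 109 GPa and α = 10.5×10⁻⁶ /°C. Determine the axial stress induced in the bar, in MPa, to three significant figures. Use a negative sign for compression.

Free thermal expansion αLΔT = 10.5e-6 · 8770 · 63.8 = 5.875 mm.
The walls impose strain ε = −(5.875)/8770 = -6.6990e-04; σ = Eε = 109000 · -6.6990e-04 = -73.02 MPa.

-73.0 MPa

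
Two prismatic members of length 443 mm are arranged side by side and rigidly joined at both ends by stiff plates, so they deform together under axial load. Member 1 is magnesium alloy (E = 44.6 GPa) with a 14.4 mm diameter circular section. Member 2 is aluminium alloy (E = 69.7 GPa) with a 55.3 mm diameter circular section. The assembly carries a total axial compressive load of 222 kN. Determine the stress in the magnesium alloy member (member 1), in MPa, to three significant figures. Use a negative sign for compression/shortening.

A_1 = 162.9 mm².
A_2 = 2402 mm².
Equal strain + equilibrium ⇒ each member carries load in proportion to AE: A₁E₁ = 7264000 N, A₂E₂ = 167400000 N, ΣAE = 174700000 N.
σ₁ = P·E₁/ΣAE = -222000·44600/174700000 = -56.69 MPa.

-56.7 MPa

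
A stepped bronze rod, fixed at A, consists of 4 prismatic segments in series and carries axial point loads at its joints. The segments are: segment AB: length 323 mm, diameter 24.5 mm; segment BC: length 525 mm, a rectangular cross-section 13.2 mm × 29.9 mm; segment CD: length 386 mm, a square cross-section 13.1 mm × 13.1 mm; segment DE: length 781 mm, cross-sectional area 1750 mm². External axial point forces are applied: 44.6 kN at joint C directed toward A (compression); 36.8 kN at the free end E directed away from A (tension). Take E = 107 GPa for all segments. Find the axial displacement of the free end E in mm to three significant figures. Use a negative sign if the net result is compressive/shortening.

Internal axial forces (sectioning from the free end, tension +): N_DE = 36.8 kN, N_CD = 36.8 kN, N_BC = -7.8 kN, N_AB = -7.8 kN.
A_AB = 471.4 mm².
A_BC = 394.7 mm².
A_CD = 171.6 mm².
δ_AB = -7800·323/(471.4·107000) = -0.04994 mm
δ_BC = -7800·525/(394.7·107000) = -0.09697 mm
δ_CD = 36800·386/(171.6·107000) = 0.7736 mm
δ_DE = 36800·781/(1750·107000) = 0.1535 mm
δ = Σδ_i = 0.7802 mm.

0.780 mm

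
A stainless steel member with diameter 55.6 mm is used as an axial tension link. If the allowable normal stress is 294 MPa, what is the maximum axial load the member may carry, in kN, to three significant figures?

714 kN

A = 2428 mm².
P_max = σ_allow · A = 294 · 2428 = 713800 N = 713.8 kN.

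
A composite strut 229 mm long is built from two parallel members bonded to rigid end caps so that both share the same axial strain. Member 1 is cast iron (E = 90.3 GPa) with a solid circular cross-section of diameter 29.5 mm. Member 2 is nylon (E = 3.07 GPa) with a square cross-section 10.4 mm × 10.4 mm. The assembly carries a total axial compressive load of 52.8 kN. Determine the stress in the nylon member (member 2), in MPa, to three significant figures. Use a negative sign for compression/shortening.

-2.61 MPa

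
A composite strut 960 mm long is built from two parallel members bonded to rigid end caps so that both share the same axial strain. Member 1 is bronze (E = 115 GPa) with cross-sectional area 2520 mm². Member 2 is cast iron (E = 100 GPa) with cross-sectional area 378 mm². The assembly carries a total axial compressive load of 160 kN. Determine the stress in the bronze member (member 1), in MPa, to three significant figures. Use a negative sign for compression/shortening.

Equal strain + equilibrium ⇒ each member carries load in proportion to AE: A₁E₁ = 289800000 N, A₂E₂ = 37800000 N, ΣAE = 327600000 N.
σ₁ = P·E₁/ΣAE = -160000·115000/327600000 = -56.17 MPa.

-56.2 MPa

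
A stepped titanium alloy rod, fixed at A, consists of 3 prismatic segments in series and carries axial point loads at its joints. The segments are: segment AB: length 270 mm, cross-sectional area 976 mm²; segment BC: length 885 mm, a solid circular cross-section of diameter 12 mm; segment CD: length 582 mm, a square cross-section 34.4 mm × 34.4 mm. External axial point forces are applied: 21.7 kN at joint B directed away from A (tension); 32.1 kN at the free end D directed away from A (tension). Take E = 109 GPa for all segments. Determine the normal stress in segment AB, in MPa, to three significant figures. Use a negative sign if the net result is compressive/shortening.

55.1 MPa

Internal axial forces (sectioning from the free end, tension +): N_CD = 32.1 kN, N_BC = 32.1 kN, N_AB = 53.8 kN.
σ_AB = N_AB/A_AB = 53800/976 = 55.12 MPa.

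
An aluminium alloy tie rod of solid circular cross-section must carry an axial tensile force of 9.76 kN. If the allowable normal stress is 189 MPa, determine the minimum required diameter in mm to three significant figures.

Required area A ≥ P/σ_allow = 9760/189 = 51.64 mm².
For a solid circular section, d ≥ √(4A/π) = 8.109 mm.

8.11 mm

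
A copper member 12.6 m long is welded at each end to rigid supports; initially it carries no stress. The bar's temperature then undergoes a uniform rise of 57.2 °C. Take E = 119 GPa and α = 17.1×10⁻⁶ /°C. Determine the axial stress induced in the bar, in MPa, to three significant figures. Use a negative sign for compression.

-116 MPa

Free thermal expansion αLΔT = 17.1e-6 · 12600 · 57.2 = 12.32 mm.
The walls impose strain ε = −(12.32)/12600 = -9.7812e-04; σ = Eε = 119000 · -9.7812e-04 = -116.4 MPa.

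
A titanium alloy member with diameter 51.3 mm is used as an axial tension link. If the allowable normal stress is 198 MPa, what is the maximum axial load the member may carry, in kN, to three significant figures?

A = 2067 mm².
P_max = σ_allow · A = 198 · 2067 = 409300 N = 409.3 kN.

409 kN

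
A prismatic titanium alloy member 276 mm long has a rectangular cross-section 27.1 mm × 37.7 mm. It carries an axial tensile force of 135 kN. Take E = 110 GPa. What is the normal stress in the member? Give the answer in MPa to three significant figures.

A = 1022 mm².
σ = N/A = 135000/1022 = 132.1 MPa.

132 MPa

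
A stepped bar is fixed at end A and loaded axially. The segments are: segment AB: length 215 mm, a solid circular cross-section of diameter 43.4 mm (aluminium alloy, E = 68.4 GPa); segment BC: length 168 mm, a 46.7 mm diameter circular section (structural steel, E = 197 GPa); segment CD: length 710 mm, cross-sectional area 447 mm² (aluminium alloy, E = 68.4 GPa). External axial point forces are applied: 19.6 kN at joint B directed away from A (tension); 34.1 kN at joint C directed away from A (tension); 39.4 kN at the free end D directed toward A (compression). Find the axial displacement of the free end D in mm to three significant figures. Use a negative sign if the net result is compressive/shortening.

-0.887 mm

Internal axial forces (sectioning from the free end, tension +): N_CD = -39.4 kN, N_BC = -5.3 kN, N_AB = 14.3 kN.
A_AB = 1479 mm².
A_BC = 1713 mm².
δ_AB = 14300·215/(1479·68400) = 0.03038 mm
δ_BC = -5300·168/(1713·197000) = -0.002639 mm
δ_CD = -39400·710/(447·68400) = -0.9149 mm
δ = Σδ_i = -0.8872 mm.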